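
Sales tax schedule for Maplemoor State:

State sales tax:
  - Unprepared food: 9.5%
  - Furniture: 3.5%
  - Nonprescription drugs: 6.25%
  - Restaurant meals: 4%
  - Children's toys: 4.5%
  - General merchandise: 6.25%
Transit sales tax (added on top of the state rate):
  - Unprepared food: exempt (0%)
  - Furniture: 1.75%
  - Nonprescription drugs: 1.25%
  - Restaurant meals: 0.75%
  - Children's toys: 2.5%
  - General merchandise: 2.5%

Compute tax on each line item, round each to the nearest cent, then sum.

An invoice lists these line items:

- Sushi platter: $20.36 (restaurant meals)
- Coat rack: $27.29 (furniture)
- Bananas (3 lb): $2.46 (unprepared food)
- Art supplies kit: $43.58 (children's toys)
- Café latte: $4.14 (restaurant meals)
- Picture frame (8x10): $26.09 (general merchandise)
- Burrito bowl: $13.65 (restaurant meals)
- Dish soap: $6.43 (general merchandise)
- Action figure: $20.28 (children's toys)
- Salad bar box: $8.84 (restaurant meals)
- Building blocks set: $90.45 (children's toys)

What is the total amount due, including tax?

Sushi platter $20.36: restaurant meals → 4% + 0.75% transit = 4.75% → $0.97
Coat rack $27.29: furniture → 3.5% + 1.75% transit = 5.25% → $1.43
Bananas (3 lb) $2.46: unprepared food → 9.5% + 0% transit = 9.5% → $0.23
Art supplies kit $43.58: children's toys → 4.5% + 2.5% transit = 7% → $3.05
Café latte $4.14: restaurant meals → 4% + 0.75% transit = 4.75% → $0.20
Picture frame (8x10) $26.09: general merchandise → 6.25% + 2.5% transit = 8.75% → $2.28
Burrito bowl $13.65: restaurant meals → 4% + 0.75% transit = 4.75% → $0.65
Dish soap $6.43: general merchandise → 6.25% + 2.5% transit = 8.75% → $0.56
Action figure $20.28: children's toys → 4.5% + 2.5% transit = 7% → $1.42
Salad bar box $8.84: restaurant meals → 4% + 0.75% transit = 4.75% → $0.42
Building blocks set $90.45: children's toys → 4.5% + 2.5% transit = 7% → $6.33
Subtotal = $263.57; tax = $17.54; total due = $281.11

$281.11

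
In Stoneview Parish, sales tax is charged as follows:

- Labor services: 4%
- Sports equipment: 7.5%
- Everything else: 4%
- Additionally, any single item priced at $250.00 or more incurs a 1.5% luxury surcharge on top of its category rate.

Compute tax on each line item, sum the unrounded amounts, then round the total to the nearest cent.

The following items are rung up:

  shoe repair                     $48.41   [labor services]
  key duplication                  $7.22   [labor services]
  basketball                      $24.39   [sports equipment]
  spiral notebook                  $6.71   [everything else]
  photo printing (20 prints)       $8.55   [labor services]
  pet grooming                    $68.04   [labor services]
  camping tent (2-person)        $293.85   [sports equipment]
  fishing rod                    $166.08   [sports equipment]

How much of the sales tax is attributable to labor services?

Shoe repair $48.41: labor services → 4% → $1.9364
Key duplication $7.22: labor services → 4% → $0.2888
Photo printing (20 prints) $8.55: labor services → 4% → $0.342
Pet grooming $68.04: labor services → 4% → $2.7216
Tax on labor services: unrounded sum = $5.2888 → $5.29

$5.29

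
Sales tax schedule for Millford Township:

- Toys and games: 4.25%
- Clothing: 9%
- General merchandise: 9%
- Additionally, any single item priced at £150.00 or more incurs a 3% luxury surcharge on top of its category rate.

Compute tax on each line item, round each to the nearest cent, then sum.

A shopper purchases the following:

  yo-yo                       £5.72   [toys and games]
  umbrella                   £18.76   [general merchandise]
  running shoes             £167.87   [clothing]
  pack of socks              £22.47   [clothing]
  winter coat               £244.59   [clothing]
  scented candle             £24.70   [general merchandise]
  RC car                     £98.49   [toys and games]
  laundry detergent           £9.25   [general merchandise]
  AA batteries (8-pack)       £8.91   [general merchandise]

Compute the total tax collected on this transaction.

Yo-yo £5.72: toys and games → 4.25% → £0.24
Umbrella £18.76: general merchandise → 9% → £1.69
Running shoes £167.87: clothing → 9% + 3% surcharge = 12% → £20.14
Pack of socks £22.47: clothing → 9% → £2.02
Winter coat £244.59: clothing → 9% + 3% surcharge = 12% → £29.35
Scented candle £24.70: general merchandise → 9% → £2.22
RC car £98.49: toys and games → 4.25% → £4.19
Laundry detergent £9.25: general merchandise → 9% → £0.83
AA batteries (8-pack) £8.91: general merchandise → 9% → £0.80
Total tax = £0.24 + £1.69 + £20.14 + £2.02 + £29.35 + £2.22 + £4.19 + £0.83 + £0.80 = £61.48

£61.48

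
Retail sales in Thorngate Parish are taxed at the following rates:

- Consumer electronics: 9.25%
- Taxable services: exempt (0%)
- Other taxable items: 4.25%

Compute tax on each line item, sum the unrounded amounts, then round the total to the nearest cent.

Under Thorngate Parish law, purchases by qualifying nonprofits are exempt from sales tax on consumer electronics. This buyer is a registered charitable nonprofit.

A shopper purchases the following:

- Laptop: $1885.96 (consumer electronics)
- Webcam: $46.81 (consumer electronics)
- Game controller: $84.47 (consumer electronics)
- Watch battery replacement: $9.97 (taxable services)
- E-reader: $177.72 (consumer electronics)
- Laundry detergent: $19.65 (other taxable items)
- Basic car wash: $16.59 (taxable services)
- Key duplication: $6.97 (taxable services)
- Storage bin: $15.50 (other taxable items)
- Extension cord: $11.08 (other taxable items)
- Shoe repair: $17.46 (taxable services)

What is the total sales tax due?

$1.96

Laptop $1885.96: consumer electronics, buyer-exempt → 0% → $0.00
Webcam $46.81: consumer electronics, buyer-exempt → 0% → $0.00
Game controller $84.47: consumer electronics, buyer-exempt → 0% → $0.00
Watch battery replacement $9.97: taxable services → 0% → $0.00
E-reader $177.72: consumer electronics, buyer-exempt → 0% → $0.00
Laundry detergent $19.65: other taxable items → 4.25% → $0.835125
Basic car wash $16.59: taxable services → 0% → $0.00
Key duplication $6.97: taxable services → 0% → $0.00
Storage bin $15.50: other taxable items → 4.25% → $0.65875
Extension cord $11.08: other taxable items → 4.25% → $0.4709
Shoe repair $17.46: taxable services → 0% → $0.00
Unrounded tax sum = $1.964775 → $1.96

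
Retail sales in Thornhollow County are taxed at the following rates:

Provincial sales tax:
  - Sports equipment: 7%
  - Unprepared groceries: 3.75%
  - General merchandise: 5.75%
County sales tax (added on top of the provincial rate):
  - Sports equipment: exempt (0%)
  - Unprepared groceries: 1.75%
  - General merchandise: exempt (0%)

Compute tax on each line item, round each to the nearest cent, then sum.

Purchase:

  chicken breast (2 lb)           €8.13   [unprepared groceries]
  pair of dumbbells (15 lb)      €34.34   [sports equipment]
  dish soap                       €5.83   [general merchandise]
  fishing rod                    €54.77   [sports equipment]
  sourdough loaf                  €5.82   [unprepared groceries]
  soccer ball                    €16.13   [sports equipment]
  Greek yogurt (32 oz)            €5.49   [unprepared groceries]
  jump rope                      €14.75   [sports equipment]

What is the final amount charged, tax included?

€155.06

Chicken breast (2 lb) €8.13: unprepared groceries → 3.75% + 1.75% county = 5.5% → €0.45
Pair of dumbbells (15 lb) €34.34: sports equipment → 7% + 0% county = 7% → €2.40
Dish soap €5.83: general merchandise → 5.75% + 0% county = 5.75% → €0.34
Fishing rod €54.77: sports equipment → 7% + 0% county = 7% → €3.83
Sourdough loaf €5.82: unprepared groceries → 3.75% + 1.75% county = 5.5% → €0.32
Soccer ball €16.13: sports equipment → 7% + 0% county = 7% → €1.13
Greek yogurt (32 oz) €5.49: unprepared groceries → 3.75% + 1.75% county = 5.5% → €0.30
Jump rope €14.75: sports equipment → 7% + 0% county = 7% → €1.03
Subtotal = €145.26; tax = €9.80; total due = €155.06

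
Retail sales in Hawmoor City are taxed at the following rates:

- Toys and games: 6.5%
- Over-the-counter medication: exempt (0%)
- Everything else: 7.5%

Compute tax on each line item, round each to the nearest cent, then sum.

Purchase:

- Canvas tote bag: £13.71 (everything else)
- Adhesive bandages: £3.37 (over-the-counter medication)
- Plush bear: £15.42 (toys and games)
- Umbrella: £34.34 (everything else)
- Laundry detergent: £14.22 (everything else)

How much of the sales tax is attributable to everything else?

£4.68

Canvas tote bag £13.71: everything else → 7.5% → £1.03
Umbrella £34.34: everything else → 7.5% → £2.58
Laundry detergent £14.22: everything else → 7.5% → £1.07
Tax on everything else = £1.03 + £2.58 + £1.07 = £4.68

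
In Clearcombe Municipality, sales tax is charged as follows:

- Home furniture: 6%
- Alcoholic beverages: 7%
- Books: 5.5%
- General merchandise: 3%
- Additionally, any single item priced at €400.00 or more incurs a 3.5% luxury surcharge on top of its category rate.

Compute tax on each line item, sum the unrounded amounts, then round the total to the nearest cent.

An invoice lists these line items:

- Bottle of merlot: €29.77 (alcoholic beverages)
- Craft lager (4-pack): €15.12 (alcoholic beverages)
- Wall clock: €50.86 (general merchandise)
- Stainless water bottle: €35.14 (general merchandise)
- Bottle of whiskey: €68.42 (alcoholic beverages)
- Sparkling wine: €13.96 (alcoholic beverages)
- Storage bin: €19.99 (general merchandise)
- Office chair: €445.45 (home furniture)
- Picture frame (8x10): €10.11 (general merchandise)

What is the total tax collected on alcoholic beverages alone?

€8.91

Bottle of merlot €29.77: alcoholic beverages → 7% → €2.0839
Craft lager (4-pack) €15.12: alcoholic beverages → 7% → €1.0584
Bottle of whiskey €68.42: alcoholic beverages → 7% → €4.7894
Sparkling wine €13.96: alcoholic beverages → 7% → €0.9772
Tax on alcoholic beverages: unrounded sum = €8.9089 → €8.91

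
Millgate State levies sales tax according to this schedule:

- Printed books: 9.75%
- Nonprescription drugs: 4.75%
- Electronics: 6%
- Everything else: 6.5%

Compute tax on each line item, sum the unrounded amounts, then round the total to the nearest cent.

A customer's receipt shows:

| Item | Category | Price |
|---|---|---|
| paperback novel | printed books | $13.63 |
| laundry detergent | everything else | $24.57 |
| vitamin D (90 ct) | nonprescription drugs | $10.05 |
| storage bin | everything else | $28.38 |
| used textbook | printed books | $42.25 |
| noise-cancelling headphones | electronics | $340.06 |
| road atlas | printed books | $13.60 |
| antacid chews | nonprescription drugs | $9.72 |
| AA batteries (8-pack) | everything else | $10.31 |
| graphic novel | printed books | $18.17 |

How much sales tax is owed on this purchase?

Paperback novel $13.63: printed books → 9.75% → $1.328925
Laundry detergent $24.57: everything else → 6.5% → $1.59705
Vitamin D (90 ct) $10.05: nonprescription drugs → 4.75% → $0.477375
Storage bin $28.38: everything else → 6.5% → $1.8447
Used textbook $42.25: printed books → 9.75% → $4.119375
Noise-cancelling headphones $340.06: electronics → 6% → $20.4036
Road atlas $13.60: printed books → 9.75% → $1.326
Antacid chews $9.72: nonprescription drugs → 4.75% → $0.4617
AA batteries (8-pack) $10.31: everything else → 6.5% → $0.67015
Graphic novel $18.17: printed books → 9.75% → $1.771575
Unrounded tax sum = $34.00045 → $34.00

$34.00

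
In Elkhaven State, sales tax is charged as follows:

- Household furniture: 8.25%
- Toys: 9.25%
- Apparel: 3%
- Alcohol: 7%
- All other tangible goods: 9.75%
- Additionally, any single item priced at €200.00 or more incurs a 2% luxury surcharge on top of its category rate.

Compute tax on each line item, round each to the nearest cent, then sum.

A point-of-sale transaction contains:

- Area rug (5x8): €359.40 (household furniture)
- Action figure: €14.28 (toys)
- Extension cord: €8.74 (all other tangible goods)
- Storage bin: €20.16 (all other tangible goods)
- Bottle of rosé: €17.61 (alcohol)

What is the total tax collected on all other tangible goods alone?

€2.82

Extension cord €8.74: all other tangible goods → 9.75% → €0.85
Storage bin €20.16: all other tangible goods → 9.75% → €1.97
Tax on all other tangible goods = €0.85 + €1.97 = €2.82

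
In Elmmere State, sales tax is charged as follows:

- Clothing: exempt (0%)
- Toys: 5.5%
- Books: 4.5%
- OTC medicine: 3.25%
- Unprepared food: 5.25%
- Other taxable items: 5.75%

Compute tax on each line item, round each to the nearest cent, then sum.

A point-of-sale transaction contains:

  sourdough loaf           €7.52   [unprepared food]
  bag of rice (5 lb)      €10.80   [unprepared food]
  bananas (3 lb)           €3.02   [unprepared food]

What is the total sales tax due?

Sourdough loaf €7.52: unprepared food → 5.25% → €0.39
Bag of rice (5 lb) €10.80: unprepared food → 5.25% → €0.57
Bananas (3 lb) €3.02: unprepared food → 5.25% → €0.16
Total tax = €0.39 + €0.57 + €0.16 = €1.12

€1.12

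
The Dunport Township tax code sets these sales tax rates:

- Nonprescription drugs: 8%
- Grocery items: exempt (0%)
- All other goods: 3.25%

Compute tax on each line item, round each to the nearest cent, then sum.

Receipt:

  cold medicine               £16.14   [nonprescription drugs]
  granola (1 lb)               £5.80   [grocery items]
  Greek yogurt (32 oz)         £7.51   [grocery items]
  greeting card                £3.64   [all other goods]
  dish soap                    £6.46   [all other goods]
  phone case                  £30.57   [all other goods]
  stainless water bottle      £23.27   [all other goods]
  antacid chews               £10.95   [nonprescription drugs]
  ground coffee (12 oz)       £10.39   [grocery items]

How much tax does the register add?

£4.25

Cold medicine £16.14: nonprescription drugs → 8% → £1.29
Granola (1 lb) £5.80: grocery items → 0% → £0.00
Greek yogurt (32 oz) £7.51: grocery items → 0% → £0.00
Greeting card £3.64: all other goods → 3.25% → £0.12
Dish soap £6.46: all other goods → 3.25% → £0.21
Phone case £30.57: all other goods → 3.25% → £0.99
Stainless water bottle £23.27: all other goods → 3.25% → £0.76
Antacid chews £10.95: nonprescription drugs → 8% → £0.88
Ground coffee (12 oz) £10.39: grocery items → 0% → £0.00
Total tax = £1.29 + £0.12 + £0.21 + £0.99 + £0.76 + £0.88 = £4.25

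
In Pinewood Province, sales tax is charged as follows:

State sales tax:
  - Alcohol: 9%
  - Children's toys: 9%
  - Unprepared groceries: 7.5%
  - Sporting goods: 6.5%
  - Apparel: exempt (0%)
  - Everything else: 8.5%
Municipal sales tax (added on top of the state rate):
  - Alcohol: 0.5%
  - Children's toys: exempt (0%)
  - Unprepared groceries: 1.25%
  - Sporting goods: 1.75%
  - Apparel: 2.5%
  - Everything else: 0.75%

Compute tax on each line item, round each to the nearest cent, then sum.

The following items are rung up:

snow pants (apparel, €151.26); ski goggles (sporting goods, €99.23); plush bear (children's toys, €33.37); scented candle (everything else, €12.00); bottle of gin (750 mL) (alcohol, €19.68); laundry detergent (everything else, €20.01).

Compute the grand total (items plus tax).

€355.35

Snow pants €151.26: apparel → 0% + 2.5% municipal = 2.5% → €3.78
Ski goggles €99.23: sporting goods → 6.5% + 1.75% municipal = 8.25% → €8.19
Plush bear €33.37: children's toys → 9% + 0% municipal = 9% → €3.00
Scented candle €12.00: everything else → 8.5% + 0.75% municipal = 9.25% → €1.11
Bottle of gin (750 mL) €19.68: alcohol → 9% + 0.5% municipal = 9.5% → €1.87
Laundry detergent €20.01: everything else → 8.5% + 0.75% municipal = 9.25% → €1.85
Subtotal = €335.55; tax = €19.80; total due = €355.35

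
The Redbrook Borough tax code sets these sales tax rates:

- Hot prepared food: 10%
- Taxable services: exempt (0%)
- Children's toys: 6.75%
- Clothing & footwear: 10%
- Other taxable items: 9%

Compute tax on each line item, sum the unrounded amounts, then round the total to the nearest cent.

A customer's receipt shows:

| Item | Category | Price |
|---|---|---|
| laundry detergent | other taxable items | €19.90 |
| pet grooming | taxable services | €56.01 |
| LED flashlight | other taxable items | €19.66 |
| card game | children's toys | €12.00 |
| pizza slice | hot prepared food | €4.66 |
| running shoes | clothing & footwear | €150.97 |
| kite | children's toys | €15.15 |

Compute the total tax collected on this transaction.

Laundry detergent €19.90: other taxable items → 9% → €1.791
Pet grooming €56.01: taxable services → 0% → €0.00
LED flashlight €19.66: other taxable items → 9% → €1.7694
Card game €12.00: children's toys → 6.75% → €0.81
Pizza slice €4.66: hot prepared food → 10% → €0.466
Running shoes €150.97: clothing & footwear → 10% → €15.097
Kite €15.15: children's toys → 6.75% → €1.022625
Unrounded tax sum = €20.956025 → €20.96

€20.96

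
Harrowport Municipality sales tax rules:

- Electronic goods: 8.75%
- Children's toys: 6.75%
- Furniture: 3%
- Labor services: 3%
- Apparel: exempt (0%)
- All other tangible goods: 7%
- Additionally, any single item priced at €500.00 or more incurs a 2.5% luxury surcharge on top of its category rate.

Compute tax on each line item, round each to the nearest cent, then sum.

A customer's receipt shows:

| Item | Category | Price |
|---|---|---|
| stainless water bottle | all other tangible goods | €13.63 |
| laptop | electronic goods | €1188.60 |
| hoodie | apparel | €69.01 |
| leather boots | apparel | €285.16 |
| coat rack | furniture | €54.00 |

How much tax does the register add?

€136.29

Stainless water bottle €13.63: all other tangible goods → 7% → €0.95
Laptop €1188.60: electronic goods → 8.75% + 2.5% surcharge = 11.25% → €133.72
Hoodie €69.01: apparel → 0% → €0.00
Leather boots €285.16: apparel → 0% → €0.00
Coat rack €54.00: furniture → 3% → €1.62
Total tax = €0.95 + €133.72 + €1.62 = €136.29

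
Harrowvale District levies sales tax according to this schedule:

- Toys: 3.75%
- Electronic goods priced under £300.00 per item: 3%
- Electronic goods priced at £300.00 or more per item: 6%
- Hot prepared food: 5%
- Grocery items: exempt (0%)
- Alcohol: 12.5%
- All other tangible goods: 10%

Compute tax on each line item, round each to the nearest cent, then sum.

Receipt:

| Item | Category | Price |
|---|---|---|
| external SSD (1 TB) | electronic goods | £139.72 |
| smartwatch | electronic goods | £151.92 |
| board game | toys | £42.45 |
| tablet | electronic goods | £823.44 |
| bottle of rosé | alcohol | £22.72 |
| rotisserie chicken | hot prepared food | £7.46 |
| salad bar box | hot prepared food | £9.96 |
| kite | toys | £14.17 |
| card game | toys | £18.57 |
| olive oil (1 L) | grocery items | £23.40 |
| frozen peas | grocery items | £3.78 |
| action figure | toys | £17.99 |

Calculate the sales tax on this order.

External SSD (1 TB) £139.72: electronic goods, under £300.00 → 3% → £4.19
Smartwatch £151.92: electronic goods, under £300.00 → 3% → £4.56
Board game £42.45: toys → 3.75% → £1.59
Tablet £823.44: electronic goods, £300.00 or more → 6% → £49.41
Bottle of rosé £22.72: alcohol → 12.5% → £2.84
Rotisserie chicken £7.46: hot prepared food → 5% → £0.37
Salad bar box £9.96: hot prepared food → 5% → £0.50
Kite £14.17: toys → 3.75% → £0.53
Card game £18.57: toys → 3.75% → £0.70
Olive oil (1 L) £23.40: grocery items → 0% → £0.00
Frozen peas £3.78: grocery items → 0% → £0.00
Action figure £17.99: toys → 3.75% → £0.67
Total tax = £4.19 + £4.56 + £1.59 + £49.41 + £2.84 + £0.37 + £0.50 + £0.53 + £0.70 + £0.67 = £65.36

£65.36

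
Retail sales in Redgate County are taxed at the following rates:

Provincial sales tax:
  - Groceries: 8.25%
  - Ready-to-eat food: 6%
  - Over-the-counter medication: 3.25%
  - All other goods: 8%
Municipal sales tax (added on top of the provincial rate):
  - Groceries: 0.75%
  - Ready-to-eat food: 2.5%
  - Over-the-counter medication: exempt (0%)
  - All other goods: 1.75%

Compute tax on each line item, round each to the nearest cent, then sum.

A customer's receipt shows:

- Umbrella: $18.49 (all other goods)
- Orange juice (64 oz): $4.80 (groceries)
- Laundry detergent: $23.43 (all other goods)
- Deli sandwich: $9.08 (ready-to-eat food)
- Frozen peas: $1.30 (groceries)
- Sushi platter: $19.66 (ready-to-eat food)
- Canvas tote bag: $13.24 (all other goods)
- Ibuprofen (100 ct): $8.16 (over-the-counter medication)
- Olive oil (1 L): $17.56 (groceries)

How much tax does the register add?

$10.21

Umbrella $18.49: all other goods → 8% + 1.75% municipal = 9.75% → $1.80
Orange juice (64 oz) $4.80: groceries → 8.25% + 0.75% municipal = 9% → $0.43
Laundry detergent $23.43: all other goods → 8% + 1.75% municipal = 9.75% → $2.28
Deli sandwich $9.08: ready-to-eat food → 6% + 2.5% municipal = 8.5% → $0.77
Frozen peas $1.30: groceries → 8.25% + 0.75% municipal = 9% → $0.12
Sushi platter $19.66: ready-to-eat food → 6% + 2.5% municipal = 8.5% → $1.67
Canvas tote bag $13.24: all other goods → 8% + 1.75% municipal = 9.75% → $1.29
Ibuprofen (100 ct) $8.16: over-the-counter medication → 3.25% + 0% municipal = 3.25% → $0.27
Olive oil (1 L) $17.56: groceries → 8.25% + 0.75% municipal = 9% → $1.58
Total tax = $1.80 + $0.43 + $2.28 + $0.77 + $0.12 + $1.67 + $1.29 + $0.27 + $1.58 = $10.21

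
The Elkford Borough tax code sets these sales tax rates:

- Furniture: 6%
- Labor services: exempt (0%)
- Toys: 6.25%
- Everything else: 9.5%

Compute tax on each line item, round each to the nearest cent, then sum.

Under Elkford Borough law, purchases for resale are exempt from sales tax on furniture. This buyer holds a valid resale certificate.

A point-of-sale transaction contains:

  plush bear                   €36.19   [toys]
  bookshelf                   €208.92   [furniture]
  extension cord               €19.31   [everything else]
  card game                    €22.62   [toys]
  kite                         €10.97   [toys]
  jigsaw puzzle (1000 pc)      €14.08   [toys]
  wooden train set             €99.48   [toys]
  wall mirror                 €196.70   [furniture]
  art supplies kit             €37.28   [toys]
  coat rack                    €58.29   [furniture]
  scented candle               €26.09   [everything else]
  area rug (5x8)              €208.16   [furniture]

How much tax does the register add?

Plush bear €36.19: toys → 6.25% → €2.26
Bookshelf €208.92: furniture, buyer-exempt → 0% → €0.00
Extension cord €19.31: everything else → 9.5% → €1.83
Card game €22.62: toys → 6.25% → €1.41
Kite €10.97: toys → 6.25% → €0.69
Jigsaw puzzle (1000 pc) €14.08: toys → 6.25% → €0.88
Wooden train set €99.48: toys → 6.25% → €6.22
Wall mirror €196.70: furniture, buyer-exempt → 0% → €0.00
Art supplies kit €37.28: toys → 6.25% → €2.33
Coat rack €58.29: furniture, buyer-exempt → 0% → €0.00
Scented candle €26.09: everything else → 9.5% → €2.48
Area rug (5x8) €208.16: furniture, buyer-exempt → 0% → €0.00
Total tax = €2.26 + €1.83 + €1.41 + €0.69 + €0.88 + €6.22 + €2.33 + €2.48 = €18.10

€18.10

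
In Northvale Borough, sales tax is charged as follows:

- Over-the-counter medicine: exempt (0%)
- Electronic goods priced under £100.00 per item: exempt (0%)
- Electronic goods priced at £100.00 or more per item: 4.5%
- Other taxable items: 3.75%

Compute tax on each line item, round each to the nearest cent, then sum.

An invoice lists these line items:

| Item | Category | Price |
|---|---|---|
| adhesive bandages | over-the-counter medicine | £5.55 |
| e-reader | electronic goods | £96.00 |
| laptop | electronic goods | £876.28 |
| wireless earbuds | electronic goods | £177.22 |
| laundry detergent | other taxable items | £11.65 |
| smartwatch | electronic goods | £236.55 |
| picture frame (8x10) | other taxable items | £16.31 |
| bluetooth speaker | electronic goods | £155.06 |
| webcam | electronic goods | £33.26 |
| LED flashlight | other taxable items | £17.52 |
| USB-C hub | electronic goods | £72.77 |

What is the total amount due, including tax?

Adhesive bandages £5.55: over-the-counter medicine → 0% → £0.00
E-reader £96.00: electronic goods, under £100.00 → 0% → £0.00
Laptop £876.28: electronic goods, £100.00 or more → 4.5% → £39.43
Wireless earbuds £177.22: electronic goods, £100.00 or more → 4.5% → £7.97
Laundry detergent £11.65: other taxable items → 3.75% → £0.44
Smartwatch £236.55: electronic goods, £100.00 or more → 4.5% → £10.64
Picture frame (8x10) £16.31: other taxable items → 3.75% → £0.61
Bluetooth speaker £155.06: electronic goods, £100.00 or more → 4.5% → £6.98
Webcam £33.26: electronic goods, under £100.00 → 0% → £0.00
LED flashlight £17.52: other taxable items → 3.75% → £0.66
USB-C hub £72.77: electronic goods, under £100.00 → 0% → £0.00
Subtotal = £1698.17; tax = £66.73; total due = £1764.90

£1764.90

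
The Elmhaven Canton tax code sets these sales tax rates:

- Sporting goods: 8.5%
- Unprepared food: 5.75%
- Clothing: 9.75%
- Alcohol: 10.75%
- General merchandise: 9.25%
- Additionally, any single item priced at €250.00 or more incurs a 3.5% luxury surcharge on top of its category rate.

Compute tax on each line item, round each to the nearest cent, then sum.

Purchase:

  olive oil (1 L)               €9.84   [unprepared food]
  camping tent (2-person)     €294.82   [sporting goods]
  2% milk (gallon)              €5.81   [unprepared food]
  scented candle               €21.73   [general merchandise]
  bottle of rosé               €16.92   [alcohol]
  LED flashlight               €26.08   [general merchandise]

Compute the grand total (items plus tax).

€417.72

Olive oil (1 L) €9.84: unprepared food → 5.75% → €0.57
Camping tent (2-person) €294.82: sporting goods → 8.5% + 3.5% surcharge = 12% → €35.38
2% milk (gallon) €5.81: unprepared food → 5.75% → €0.33
Scented candle €21.73: general merchandise → 9.25% → €2.01
Bottle of rosé €16.92: alcohol → 10.75% → €1.82
LED flashlight €26.08: general merchandise → 9.25% → €2.41
Subtotal = €375.20; tax = €42.52; total due = €417.72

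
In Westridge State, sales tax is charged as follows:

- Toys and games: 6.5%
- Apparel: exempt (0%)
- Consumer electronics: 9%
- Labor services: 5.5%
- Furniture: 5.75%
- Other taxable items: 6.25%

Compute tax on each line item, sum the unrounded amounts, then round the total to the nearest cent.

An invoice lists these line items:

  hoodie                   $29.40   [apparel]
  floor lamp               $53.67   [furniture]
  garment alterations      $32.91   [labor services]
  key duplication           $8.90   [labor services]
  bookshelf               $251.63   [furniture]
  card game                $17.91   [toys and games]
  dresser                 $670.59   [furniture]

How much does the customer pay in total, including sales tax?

Hoodie $29.40: apparel → 0% → $0.00
Floor lamp $53.67: furniture → 5.75% → $3.086025
Garment alterations $32.91: labor services → 5.5% → $1.81005
Key duplication $8.90: labor services → 5.5% → $0.4895
Bookshelf $251.63: furniture → 5.75% → $14.468725
Card game $17.91: toys and games → 6.5% → $1.16415
Dresser $670.59: furniture → 5.75% → $38.558925
Subtotal = $1065.01; unrounded tax = $59.577375 → $59.58; total due = $1124.59

$1124.59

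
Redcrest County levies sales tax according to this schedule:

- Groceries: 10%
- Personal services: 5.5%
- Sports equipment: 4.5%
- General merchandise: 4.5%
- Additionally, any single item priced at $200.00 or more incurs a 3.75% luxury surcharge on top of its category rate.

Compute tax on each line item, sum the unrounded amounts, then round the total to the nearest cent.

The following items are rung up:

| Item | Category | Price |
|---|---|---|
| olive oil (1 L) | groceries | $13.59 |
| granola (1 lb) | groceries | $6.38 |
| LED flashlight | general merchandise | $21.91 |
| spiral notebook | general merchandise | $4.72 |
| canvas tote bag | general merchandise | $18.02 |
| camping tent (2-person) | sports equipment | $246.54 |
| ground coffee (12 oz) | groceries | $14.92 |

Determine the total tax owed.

Olive oil (1 L) $13.59: groceries → 10% → $1.359
Granola (1 lb) $6.38: groceries → 10% → $0.638
LED flashlight $21.91: general merchandise → 4.5% → $0.98595
Spiral notebook $4.72: general merchandise → 4.5% → $0.2124
Canvas tote bag $18.02: general merchandise → 4.5% → $0.8109
Camping tent (2-person) $246.54: sports equipment → 4.5% + 3.75% surcharge = 8.25% → $20.33955
Ground coffee (12 oz) $14.92: groceries → 10% → $1.492
Unrounded tax sum = $25.8378 → $25.84

$25.84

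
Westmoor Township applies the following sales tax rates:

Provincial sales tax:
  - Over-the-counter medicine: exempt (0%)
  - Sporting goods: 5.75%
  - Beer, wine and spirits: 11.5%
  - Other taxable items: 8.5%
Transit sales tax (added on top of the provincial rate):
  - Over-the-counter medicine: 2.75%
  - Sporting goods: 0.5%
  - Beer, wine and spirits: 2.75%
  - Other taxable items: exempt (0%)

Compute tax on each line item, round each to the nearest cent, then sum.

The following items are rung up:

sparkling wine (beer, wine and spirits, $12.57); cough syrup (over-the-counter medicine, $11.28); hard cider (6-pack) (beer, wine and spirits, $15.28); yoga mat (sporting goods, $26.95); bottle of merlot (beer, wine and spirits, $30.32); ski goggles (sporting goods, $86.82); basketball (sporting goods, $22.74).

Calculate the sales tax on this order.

$17.13

Sparkling wine $12.57: beer, wine and spirits → 11.5% + 2.75% transit = 14.25% → $1.79
Cough syrup $11.28: over-the-counter medicine → 0% + 2.75% transit = 2.75% → $0.31
Hard cider (6-pack) $15.28: beer, wine and spirits → 11.5% + 2.75% transit = 14.25% → $2.18
Yoga mat $26.95: sporting goods → 5.75% + 0.5% transit = 6.25% → $1.68
Bottle of merlot $30.32: beer, wine and spirits → 11.5% + 2.75% transit = 14.25% → $4.32
Ski goggles $86.82: sporting goods → 5.75% + 0.5% transit = 6.25% → $5.43
Basketball $22.74: sporting goods → 5.75% + 0.5% transit = 6.25% → $1.42
Total tax = $1.79 + $0.31 + $2.18 + $1.68 + $4.32 + $5.43 + $1.42 = $17.13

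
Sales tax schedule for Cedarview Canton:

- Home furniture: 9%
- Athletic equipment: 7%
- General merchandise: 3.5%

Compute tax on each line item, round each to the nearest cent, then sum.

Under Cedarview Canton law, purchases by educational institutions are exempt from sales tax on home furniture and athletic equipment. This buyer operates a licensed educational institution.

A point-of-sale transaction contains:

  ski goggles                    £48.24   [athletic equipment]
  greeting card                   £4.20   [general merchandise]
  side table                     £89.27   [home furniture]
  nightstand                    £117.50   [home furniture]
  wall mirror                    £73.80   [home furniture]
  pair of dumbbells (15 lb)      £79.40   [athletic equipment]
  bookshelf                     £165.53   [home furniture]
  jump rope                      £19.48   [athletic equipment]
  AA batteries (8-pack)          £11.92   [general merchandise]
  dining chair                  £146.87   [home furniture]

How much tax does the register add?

Ski goggles £48.24: athletic equipment, buyer-exempt → 0% → £0.00
Greeting card £4.20: general merchandise → 3.5% → £0.15
Side table £89.27: home furniture, buyer-exempt → 0% → £0.00
Nightstand £117.50: home furniture, buyer-exempt → 0% → £0.00
Wall mirror £73.80: home furniture, buyer-exempt → 0% → £0.00
Pair of dumbbells (15 lb) £79.40: athletic equipment, buyer-exempt → 0% → £0.00
Bookshelf £165.53: home furniture, buyer-exempt → 0% → £0.00
Jump rope £19.48: athletic equipment, buyer-exempt → 0% → £0.00
AA batteries (8-pack) £11.92: general merchandise → 3.5% → £0.42
Dining chair £146.87: home furniture, buyer-exempt → 0% → £0.00
Total tax = £0.15 + £0.42 = £0.57

£0.57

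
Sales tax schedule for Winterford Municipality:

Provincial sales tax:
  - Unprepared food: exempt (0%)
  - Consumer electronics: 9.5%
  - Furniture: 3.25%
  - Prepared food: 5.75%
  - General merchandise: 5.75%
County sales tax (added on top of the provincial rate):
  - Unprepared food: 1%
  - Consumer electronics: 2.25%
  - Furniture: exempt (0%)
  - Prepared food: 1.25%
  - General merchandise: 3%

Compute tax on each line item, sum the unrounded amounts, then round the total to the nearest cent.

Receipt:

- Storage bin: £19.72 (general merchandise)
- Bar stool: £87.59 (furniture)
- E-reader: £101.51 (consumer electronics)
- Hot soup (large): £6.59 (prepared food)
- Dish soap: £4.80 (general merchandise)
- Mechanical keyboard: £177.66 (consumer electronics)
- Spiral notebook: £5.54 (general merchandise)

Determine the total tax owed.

Storage bin £19.72: general merchandise → 5.75% + 3% county = 8.75% → £1.7255
Bar stool £87.59: furniture → 3.25% + 0% county = 3.25% → £2.846675
E-reader £101.51: consumer electronics → 9.5% + 2.25% county = 11.75% → £11.927425
Hot soup (large) £6.59: prepared food → 5.75% + 1.25% county = 7% → £0.4613
Dish soap £4.80: general merchandise → 5.75% + 3% county = 8.75% → £0.42
Mechanical keyboard £177.66: consumer electronics → 9.5% + 2.25% county = 11.75% → £20.87505
Spiral notebook £5.54: general merchandise → 5.75% + 3% county = 8.75% → £0.48475
Unrounded tax sum = £38.7407 → £38.74

£38.74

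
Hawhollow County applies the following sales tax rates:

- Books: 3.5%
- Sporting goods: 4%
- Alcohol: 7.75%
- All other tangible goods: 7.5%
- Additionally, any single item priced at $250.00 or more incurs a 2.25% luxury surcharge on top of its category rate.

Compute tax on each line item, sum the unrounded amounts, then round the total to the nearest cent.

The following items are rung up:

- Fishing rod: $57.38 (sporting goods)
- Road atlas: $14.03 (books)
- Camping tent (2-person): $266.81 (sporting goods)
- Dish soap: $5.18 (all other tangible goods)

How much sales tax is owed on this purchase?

$19.85

Fishing rod $57.38: sporting goods → 4% → $2.2952
Road atlas $14.03: books → 3.5% → $0.49105
Camping tent (2-person) $266.81: sporting goods → 4% + 2.25% surcharge = 6.25% → $16.675625
Dish soap $5.18: all other tangible goods → 7.5% → $0.3885
Unrounded tax sum = $19.850375 → $19.85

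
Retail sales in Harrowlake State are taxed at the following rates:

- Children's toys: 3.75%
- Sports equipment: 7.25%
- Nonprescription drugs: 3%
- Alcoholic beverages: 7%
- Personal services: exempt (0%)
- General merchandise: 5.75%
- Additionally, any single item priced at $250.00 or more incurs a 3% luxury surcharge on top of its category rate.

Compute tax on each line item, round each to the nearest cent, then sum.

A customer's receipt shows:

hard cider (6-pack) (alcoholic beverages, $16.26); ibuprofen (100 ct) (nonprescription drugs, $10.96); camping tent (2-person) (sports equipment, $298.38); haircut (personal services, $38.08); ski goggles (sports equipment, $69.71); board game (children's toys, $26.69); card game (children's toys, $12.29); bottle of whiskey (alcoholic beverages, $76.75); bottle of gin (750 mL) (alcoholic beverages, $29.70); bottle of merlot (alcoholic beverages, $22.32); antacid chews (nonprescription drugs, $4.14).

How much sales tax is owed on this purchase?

Hard cider (6-pack) $16.26: alcoholic beverages → 7% → $1.14
Ibuprofen (100 ct) $10.96: nonprescription drugs → 3% → $0.33
Camping tent (2-person) $298.38: sports equipment → 7.25% + 3% surcharge = 10.25% → $30.58
Haircut $38.08: personal services → 0% → $0.00
Ski goggles $69.71: sports equipment → 7.25% → $5.05
Board game $26.69: children's toys → 3.75% → $1.00
Card game $12.29: children's toys → 3.75% → $0.46
Bottle of whiskey $76.75: alcoholic beverages → 7% → $5.37
Bottle of gin (750 mL) $29.70: alcoholic beverages → 7% → $2.08
Bottle of merlot $22.32: alcoholic beverages → 7% → $1.56
Antacid chews $4.14: nonprescription drugs → 3% → $0.12
Total tax = $1.14 + $0.33 + $30.58 + $5.05 + $1.00 + $0.46 + $5.37 + $2.08 + $1.56 + $0.12 = $47.69

$47.69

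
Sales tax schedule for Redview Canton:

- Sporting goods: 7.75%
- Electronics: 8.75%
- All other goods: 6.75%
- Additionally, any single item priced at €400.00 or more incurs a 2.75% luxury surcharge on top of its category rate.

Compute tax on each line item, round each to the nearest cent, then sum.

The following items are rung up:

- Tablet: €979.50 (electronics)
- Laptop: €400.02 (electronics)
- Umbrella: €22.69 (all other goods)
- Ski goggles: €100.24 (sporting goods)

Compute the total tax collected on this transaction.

Tablet €979.50: electronics → 8.75% + 2.75% surcharge = 11.5% → €112.64
Laptop €400.02: electronics → 8.75% + 2.75% surcharge = 11.5% → €46.00
Umbrella €22.69: all other goods → 6.75% → €1.53
Ski goggles €100.24: sporting goods → 7.75% → €7.77
Total tax = €112.64 + €46.00 + €1.53 + €7.77 = €167.94

€167.94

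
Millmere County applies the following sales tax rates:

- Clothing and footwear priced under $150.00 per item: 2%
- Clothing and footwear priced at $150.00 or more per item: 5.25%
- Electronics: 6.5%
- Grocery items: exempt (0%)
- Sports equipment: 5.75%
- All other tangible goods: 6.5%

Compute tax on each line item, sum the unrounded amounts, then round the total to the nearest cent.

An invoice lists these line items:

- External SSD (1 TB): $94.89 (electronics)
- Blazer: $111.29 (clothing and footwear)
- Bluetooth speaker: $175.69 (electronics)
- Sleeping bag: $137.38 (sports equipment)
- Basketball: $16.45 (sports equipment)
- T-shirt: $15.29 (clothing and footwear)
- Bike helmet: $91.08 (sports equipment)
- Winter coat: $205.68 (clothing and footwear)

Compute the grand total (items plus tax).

External SSD (1 TB) $94.89: electronics → 6.5% → $6.16785
Blazer $111.29: clothing and footwear, under $150.00 → 2% → $2.2258
Bluetooth speaker $175.69: electronics → 6.5% → $11.41985
Sleeping bag $137.38: sports equipment → 5.75% → $7.89935
Basketball $16.45: sports equipment → 5.75% → $0.945875
T-shirt $15.29: clothing and footwear, under $150.00 → 2% → $0.3058
Bike helmet $91.08: sports equipment → 5.75% → $5.2371
Winter coat $205.68: clothing and footwear, $150.00 or more → 5.25% → $10.7982
Subtotal = $847.75; unrounded tax = $44.999825 → $45.00; total due = $892.75

$892.75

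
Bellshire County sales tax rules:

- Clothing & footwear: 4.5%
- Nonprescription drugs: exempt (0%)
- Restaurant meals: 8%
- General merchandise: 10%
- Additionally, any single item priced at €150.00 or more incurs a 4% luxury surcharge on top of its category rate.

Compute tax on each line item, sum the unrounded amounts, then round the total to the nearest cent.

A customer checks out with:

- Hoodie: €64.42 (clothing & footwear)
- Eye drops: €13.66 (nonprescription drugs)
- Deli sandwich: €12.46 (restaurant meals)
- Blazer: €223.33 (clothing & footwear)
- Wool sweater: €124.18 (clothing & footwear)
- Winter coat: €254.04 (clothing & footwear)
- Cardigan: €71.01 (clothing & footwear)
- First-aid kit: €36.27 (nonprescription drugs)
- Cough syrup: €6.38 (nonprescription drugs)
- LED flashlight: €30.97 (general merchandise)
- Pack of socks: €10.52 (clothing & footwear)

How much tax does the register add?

€56.83

Hoodie €64.42: clothing & footwear → 4.5% → €2.8989
Eye drops €13.66: nonprescription drugs → 0% → €0.00
Deli sandwich €12.46: restaurant meals → 8% → €0.9968
Blazer €223.33: clothing & footwear → 4.5% + 4% surcharge = 8.5% → €18.98305
Wool sweater €124.18: clothing & footwear → 4.5% → €5.5881
Winter coat €254.04: clothing & footwear → 4.5% + 4% surcharge = 8.5% → €21.5934
Cardigan €71.01: clothing & footwear → 4.5% → €3.19545
First-aid kit €36.27: nonprescription drugs → 0% → €0.00
Cough syrup €6.38: nonprescription drugs → 0% → €0.00
LED flashlight €30.97: general merchandise → 10% → €3.097
Pack of socks €10.52: clothing & footwear → 4.5% → €0.4734
Unrounded tax sum = €56.8261 → €56.83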